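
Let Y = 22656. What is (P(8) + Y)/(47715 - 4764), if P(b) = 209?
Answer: 22865/42951 ≈ 0.53235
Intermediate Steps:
(P(8) + Y)/(47715 - 4764) = (209 + 22656)/(47715 - 4764) = 22865/42951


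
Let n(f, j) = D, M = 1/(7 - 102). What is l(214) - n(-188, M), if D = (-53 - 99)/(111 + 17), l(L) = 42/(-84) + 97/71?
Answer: 2333/1136 ≈ 2.0537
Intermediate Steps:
l(L) = 123/142 (l(L) = 42*(-1/84) + 97*(1/71) = -½ + 97/71 = 123/142)
D = -19/16 (D = -152/128 = -152*1/128 = -19/16 ≈ -1.1875)
M = -1/95 (M = 1/(-95) = -1/95 ≈ -0.010526)
n(f, j) = -19/16
l(214) - n(-188, M) = 123/142 - 1*(-19/16) = 123/142 + 19/16 = 2333/1136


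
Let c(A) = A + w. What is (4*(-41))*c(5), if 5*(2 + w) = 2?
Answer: -2788/5 ≈ -557.60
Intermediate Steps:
w = -8/5 (w = -2 + (⅕)*2 = -2 + ⅖ = -8/5 ≈ -1.6000)
c(A) = -8/5 + A (c(A) = A - 8/5 = -8/5 + A)
(4*(-41))*c(5) = (4*(-41))*(-8/5 + 5) = -164*17/5 = -2788/5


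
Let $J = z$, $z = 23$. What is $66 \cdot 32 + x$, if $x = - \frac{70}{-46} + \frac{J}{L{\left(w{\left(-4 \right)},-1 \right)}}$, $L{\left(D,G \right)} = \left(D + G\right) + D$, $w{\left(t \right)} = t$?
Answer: $\frac{436970}{207} \approx 2111.0$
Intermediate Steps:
$L{\left(D,G \right)} = G + 2 D$
$J = 23$
$x = - \frac{214}{207}$ ($x = - \frac{70}{-46} + \frac{23}{-1 + 2 \left(-4\right)} = \left(-70\right) \left(- \frac{1}{46}\right) + \frac{23}{-1 - 8} = \frac{35}{23} + \frac{23}{-9} = \frac{35}{23} + 23 \left(- \frac{1}{9}\right) = \frac{35}{23} - \frac{23}{9} = - \frac{214}{207} \approx -1.0338$)
$66 \cdot 32 + x = 66 \cdot 32 - \frac{214}{207} = 2112 - \frac{214}{207} = \frac{436970}{207}$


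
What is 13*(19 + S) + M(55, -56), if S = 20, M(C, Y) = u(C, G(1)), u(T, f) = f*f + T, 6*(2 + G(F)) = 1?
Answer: 20353/36 ≈ 565.36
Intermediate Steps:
G(F) = -11/6 (G(F) = -2 + (1/6)*1 = -2 + 1/6 = -11/6)
u(T, f) = T + f**2 (u(T, f) = f**2 + T = T + f**2)
M(C, Y) = 121/36 + C (M(C, Y) = C + (-11/6)**2 = C + 121/36 = 121/36 + C)
13*(19 + S) + M(55, -56) = 13*(19 + 20) + (121/36 + 55) = 13*39 + 2101/36 = 507 + 2101/36 = 20353/36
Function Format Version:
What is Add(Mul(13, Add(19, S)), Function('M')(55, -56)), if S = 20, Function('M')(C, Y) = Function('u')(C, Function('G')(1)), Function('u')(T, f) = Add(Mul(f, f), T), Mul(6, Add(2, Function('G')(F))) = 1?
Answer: Rational(20353, 36) ≈ 565.36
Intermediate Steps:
Function('G')(F) = Rational(-11, 6) (Function('G')(F) = Add(-2, Mul(Rational(1, 6), 1)) = Add(-2, Rational(1, 6)) = Rational(-11, 6))
Function('u')(T, f) = Add(T, Pow(f, 2)) (Function('u')(T, f) = Add(Pow(f, 2), T) = Add(T, Pow(f, 2)))
Function('M')(C, Y) = Add(Rational(121, 36), C) (Function('M')(C, Y) = Add(C, Pow(Rational(-11, 6), 2)) = Add(C, Rational(121, 36)) = Add(Rational(121, 36), C))
Add(Mul(13, Add(19, S)), Function('M')(55, -56)) = Add(Mul(13, Add(19, 20)), Add(Rational(121, 36), 55)) = Add(Mul(13, 39), Rational(2101, 36)) = Add(507, Rational(2101, 36)) = Rational(20353, 36)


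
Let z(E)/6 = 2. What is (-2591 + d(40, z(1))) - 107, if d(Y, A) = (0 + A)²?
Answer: -2554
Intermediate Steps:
z(E) = 12 (z(E) = 6*2 = 12)
d(Y, A) = A²
(-2591 + d(40, z(1))) - 107 = (-2591 + 12²) - 107 = (-2591 + 144) - 107 = -2447 - 107 = -2554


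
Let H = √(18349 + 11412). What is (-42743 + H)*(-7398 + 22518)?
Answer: -646274160 + 15120*√29761 ≈ -6.4367e+8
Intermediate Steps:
H = √29761 ≈ 172.51
(-42743 + H)*(-7398 + 22518) = (-42743 + √29761)*(-7398 + 22518) = (-42743 + √29761)*15120 = -646274160 + 15120*√29761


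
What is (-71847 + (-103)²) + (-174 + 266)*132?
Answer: -49094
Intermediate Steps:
(-71847 + (-103)²) + (-174 + 266)*132 = (-71847 + 10609) + 92*132 = -61238 + 12144 = -49094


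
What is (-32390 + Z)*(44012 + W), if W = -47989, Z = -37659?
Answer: 278584873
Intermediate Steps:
(-32390 + Z)*(44012 + W) = (-32390 - 37659)*(44012 - 47989) = -70049*(-3977) = 278584873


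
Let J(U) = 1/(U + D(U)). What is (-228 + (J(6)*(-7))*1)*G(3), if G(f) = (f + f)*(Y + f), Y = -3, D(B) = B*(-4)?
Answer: 0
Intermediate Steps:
D(B) = -4*B
G(f) = 2*f*(-3 + f) (G(f) = (f + f)*(-3 + f) = (2*f)*(-3 + f) = 2*f*(-3 + f))
J(U) = -1/(3*U) (J(U) = 1/(U - 4*U) = 1/(-3*U) = -1/(3*U))
(-228 + (J(6)*(-7))*1)*G(3) = (-228 + (-⅓/6*(-7))*1)*(2*3*(-3 + 3)) = (-228 + (-⅓*⅙*(-7))*1)*(2*3*0) = (-228 - 1/18*(-7)*1)*0 = (-228 + (7/18)*1)*0 = (-228 + 7/18)*0 = -4097/18*0 = 0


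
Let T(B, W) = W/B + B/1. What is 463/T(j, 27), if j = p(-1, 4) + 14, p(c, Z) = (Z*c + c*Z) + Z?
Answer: 4630/127 ≈ 36.457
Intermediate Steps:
p(c, Z) = Z + 2*Z*c (p(c, Z) = (Z*c + Z*c) + Z = 2*Z*c + Z = Z + 2*Z*c)
j = 10 (j = 4*(1 + 2*(-1)) + 14 = 4*(1 - 2) + 14 = 4*(-1) + 14 = -4 + 14 = 10)
T(B, W) = B + W/B (T(B, W) = W/B + B*1 = W/B + B = B + W/B)
463/T(j, 27) = 463/(10 + 27/10) = 463/(127/10) = 463*(10/127) = 4630/127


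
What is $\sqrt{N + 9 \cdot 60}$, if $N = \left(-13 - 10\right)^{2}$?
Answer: $\sqrt{1069} \approx 32.696$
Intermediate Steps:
$N = 529$ ($N = \left(-23\right)^{2} = 529$)
$\sqrt{N + 9 \cdot 60} = \sqrt{529 + 9 \cdot 60} = \sqrt{529 + 540} = \sqrt{1069}$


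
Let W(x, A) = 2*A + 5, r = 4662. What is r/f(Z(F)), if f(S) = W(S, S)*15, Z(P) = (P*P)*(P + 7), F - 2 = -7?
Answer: 74/25 ≈ 2.9600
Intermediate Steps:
F = -5 (F = 2 - 7 = -5)
Z(P) = P**2*(7 + P)
W(x, A) = 5 + 2*A
f(S) = 75 + 30*S (f(S) = (5 + 2*S)*15 = 75 + 30*S)
r/f(Z(F)) = 4662/(75 + 30*((-5)**2*(7 - 5))) = 4662/(75 + 30*(25*2)) = 4662/(75 + 30*50) = 4662/(75 + 1500) = 4662/1575 = 4662*(1/1575) = 74/25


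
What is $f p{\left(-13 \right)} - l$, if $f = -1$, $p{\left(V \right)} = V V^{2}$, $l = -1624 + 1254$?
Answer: $2567$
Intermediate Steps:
$l = -370$
$p{\left(V \right)} = V^{3}$
$f p{\left(-13 \right)} - l = - \left(-13\right)^{3} - -370 = \left(-1\right) \left(-2197\right) + 370 = 2197 + 370 = 2567$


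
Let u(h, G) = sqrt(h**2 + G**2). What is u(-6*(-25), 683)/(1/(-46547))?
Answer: -46547*sqrt(488989) ≈ -3.2549e+7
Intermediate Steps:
u(h, G) = sqrt(G**2 + h**2)
u(-6*(-25), 683)/(1/(-46547)) = sqrt(683**2 + (-6*(-25))**2)/(1/(-46547)) = sqrt(466489 + 150**2)/(-1/46547) = sqrt(466489 + 22500)*(-46547) = sqrt(488989)*(-46547) = -46547*sqrt(488989)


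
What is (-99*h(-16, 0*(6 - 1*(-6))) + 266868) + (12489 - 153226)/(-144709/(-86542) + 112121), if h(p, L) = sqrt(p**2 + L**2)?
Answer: 2574123440416190/9703320291 ≈ 2.6528e+5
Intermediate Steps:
h(p, L) = sqrt(L**2 + p**2)
(-99*h(-16, 0*(6 - 1*(-6))) + 266868) + (12489 - 153226)/(-144709/(-86542) + 112121) = (-99*sqrt((0*(6 - 1*(-6)))**2 + (-16)**2) + 266868) + (12489 - 153226)/(-144709/(-86542) + 112121) = (-99*sqrt((0*(6 + 6))**2 + 256) + 266868) - 140737/(-144709*(-1/86542) + 112121) = (-99*sqrt((0*12)**2 + 256) + 266868) - 140737/(144709/86542 + 112121) = (-99*sqrt(0**2 + 256) + 266868) - 140737/9703320291/86542 = (-99*sqrt(0 + 256) + 266868) - 140737*86542/9703320291 = (-99*sqrt(256) + 266868) - 12179661454/9703320291 = (-99*16 + 266868) - 12179661454/9703320291 = (-1584 + 266868) - 12179661454/9703320291 = 265284 - 12179661454/9703320291 = 2574123440416190/9703320291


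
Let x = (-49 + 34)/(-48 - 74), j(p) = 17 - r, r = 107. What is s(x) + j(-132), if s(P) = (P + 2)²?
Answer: -1272479/14884 ≈ -85.493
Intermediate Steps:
j(p) = -90 (j(p) = 17 - 1*107 = 17 - 107 = -90)
x = 15/122 (x = -15/(-122) = -15*(-1/122) = 15/122 ≈ 0.12295)
s(P) = (2 + P)²
s(x) + j(-132) = (2 + 15/122)² - 90 = (259/122)² - 90 = 67081/14884 - 90 = -1272479/14884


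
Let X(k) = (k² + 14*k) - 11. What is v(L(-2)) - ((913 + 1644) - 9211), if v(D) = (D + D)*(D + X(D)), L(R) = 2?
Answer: 6746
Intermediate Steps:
X(k) = -11 + k² + 14*k
v(D) = 2*D*(-11 + D² + 15*D) (v(D) = (D + D)*(D + (-11 + D² + 14*D)) = (2*D)*(-11 + D² + 15*D) = 2*D*(-11 + D² + 15*D))
v(L(-2)) - ((913 + 1644) - 9211) = 2*2*(-11 + 2² + 15*2) - ((913 + 1644) - 9211) = 2*2*(-11 + 4 + 30) - (2557 - 9211) = 2*2*23 - 1*(-6654) = 92 + 6654 = 6746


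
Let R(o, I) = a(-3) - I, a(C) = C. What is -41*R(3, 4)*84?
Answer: 24108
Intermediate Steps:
R(o, I) = -3 - I
-41*R(3, 4)*84 = -41*(-3 - 1*4)*84 = -41*(-3 - 4)*84 = -41*(-7)*84 = 287*84 = 24108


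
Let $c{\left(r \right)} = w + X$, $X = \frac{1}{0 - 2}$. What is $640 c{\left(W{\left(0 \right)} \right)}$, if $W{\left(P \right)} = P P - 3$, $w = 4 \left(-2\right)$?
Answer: $-5440$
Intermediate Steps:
$w = -8$
$W{\left(P \right)} = -3 + P^{2}$ ($W{\left(P \right)} = P^{2} - 3 = -3 + P^{2}$)
$X = - \frac{1}{2}$ ($X = \frac{1}{-2} = - \frac{1}{2} \approx -0.5$)
$c{\left(r \right)} = - \frac{17}{2}$ ($c{\left(r \right)} = -8 - \frac{1}{2} = - \frac{17}{2}$)
$640 c{\left(W{\left(0 \right)} \right)} = 640 \left(- \frac{17}{2}\right) = -5440$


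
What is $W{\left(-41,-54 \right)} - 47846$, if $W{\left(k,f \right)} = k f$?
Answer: $-45632$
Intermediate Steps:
$W{\left(k,f \right)} = f k$
$W{\left(-41,-54 \right)} - 47846 = \left(-54\right) \left(-41\right) - 47846 = 2214 - 47846 = -45632$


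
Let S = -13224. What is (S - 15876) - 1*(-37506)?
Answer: 8406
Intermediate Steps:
(S - 15876) - 1*(-37506) = (-13224 - 15876) - 1*(-37506) = -29100 + 37506 = 8406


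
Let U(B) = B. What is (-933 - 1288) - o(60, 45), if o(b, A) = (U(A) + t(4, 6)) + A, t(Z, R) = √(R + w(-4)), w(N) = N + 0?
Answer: -2311 - √2 ≈ -2312.4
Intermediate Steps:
w(N) = N
t(Z, R) = √(-4 + R) (t(Z, R) = √(R - 4) = √(-4 + R))
o(b, A) = √2 + 2*A (o(b, A) = (A + √(-4 + 6)) + A = (A + √2) + A = √2 + 2*A)
(-933 - 1288) - o(60, 45) = (-933 - 1288) - (√2 + 2*45) = -2221 - (√2 + 90) = -2221 - (90 + √2) = -2221 + (-90 - √2) = -2311 - √2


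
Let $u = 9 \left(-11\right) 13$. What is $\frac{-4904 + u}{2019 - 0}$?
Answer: $- \frac{6191}{2019} \approx -3.0664$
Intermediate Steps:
$u = -1287$ ($u = \left(-99\right) 13 = -1287$)
$\frac{-4904 + u}{2019 - 0} = \frac{-4904 - 1287}{2019 - 0} = - \frac{6191}{2019 + 0} = - \frac{6191}{2019}$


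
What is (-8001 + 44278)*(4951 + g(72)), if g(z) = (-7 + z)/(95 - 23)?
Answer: 12934092749/72 ≈ 1.7964e+8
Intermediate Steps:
g(z) = -7/72 + z/72 (g(z) = (-7 + z)/72 = (-7 + z)*(1/72) = -7/72 + z/72)
(-8001 + 44278)*(4951 + g(72)) = (-8001 + 44278)*(4951 + (-7/72 + (1/72)*72)) = 36277*(4951 + (-7/72 + 1)) = 36277*(4951 + 65/72) = 36277*(356537/72) = 12934092749/72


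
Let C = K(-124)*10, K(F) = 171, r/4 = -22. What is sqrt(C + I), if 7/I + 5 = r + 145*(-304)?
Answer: 11*sqrt(27575569499)/44173 ≈ 41.352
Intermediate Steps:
r = -88 (r = 4*(-22) = -88)
I = -7/44173 (I = 7/(-5 + (-88 + 145*(-304))) = 7/(-5 + (-88 - 44080)) = 7/(-5 - 44168) = 7/(-44173) = 7*(-1/44173) = -7/44173 ≈ -0.00015847)
C = 1710 (C = 171*10 = 1710)
sqrt(C + I) = sqrt(1710 - 7/44173) = sqrt(75535823/44173) = 11*sqrt(27575569499)/44173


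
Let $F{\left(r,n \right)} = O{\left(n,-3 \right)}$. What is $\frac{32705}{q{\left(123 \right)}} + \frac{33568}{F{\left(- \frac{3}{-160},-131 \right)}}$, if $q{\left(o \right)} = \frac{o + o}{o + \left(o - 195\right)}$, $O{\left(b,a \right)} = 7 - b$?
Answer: $\frac{39739253}{5658} \approx 7023.5$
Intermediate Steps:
$F{\left(r,n \right)} = 7 - n$
$q{\left(o \right)} = \frac{2 o}{-195 + 2 o}$ ($q{\left(o \right)} = \frac{2 o}{o + \left(-195 + o\right)} = \frac{2 o}{-195 + 2 o}$)
$\frac{32705}{q{\left(123 \right)}} + \frac{33568}{F{\left(- \frac{3}{-160},-131 \right)}} = \frac{32705}{2 \cdot 123 \frac{1}{-195 + 2 \cdot 123}} + \frac{33568}{7 - -131} = \frac{32705}{2 \cdot 123 \frac{1}{-195 + 246}} + \frac{33568}{7 + 131} = \frac{32705}{2 \cdot 123 \cdot \frac{1}{51}} + \frac{33568}{138} = \frac{32705}{2 \cdot 123 \cdot \frac{1}{51}} + 33568 \cdot \frac{1}{138} = \frac{32705}{\frac{82}{17}} + \frac{16784}{69} = 32705 \cdot \frac{17}{82} + \frac{16784}{69} = \frac{555985}{82} + \frac{16784}{69} = \frac{39739253}{5658}$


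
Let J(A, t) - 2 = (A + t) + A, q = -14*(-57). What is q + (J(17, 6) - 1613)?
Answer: -773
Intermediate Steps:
q = 798
J(A, t) = 2 + t + 2*A (J(A, t) = 2 + ((A + t) + A) = 2 + (t + 2*A) = 2 + t + 2*A)
q + (J(17, 6) - 1613) = 798 + ((2 + 6 + 2*17) - 1613) = 798 + ((2 + 6 + 34) - 1613) = 798 + (42 - 1613) = 798 - 1571 = -773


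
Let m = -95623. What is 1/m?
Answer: -1/95623 ≈ -1.0458e-5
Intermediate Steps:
1/m = 1/(-95623) = -1/95623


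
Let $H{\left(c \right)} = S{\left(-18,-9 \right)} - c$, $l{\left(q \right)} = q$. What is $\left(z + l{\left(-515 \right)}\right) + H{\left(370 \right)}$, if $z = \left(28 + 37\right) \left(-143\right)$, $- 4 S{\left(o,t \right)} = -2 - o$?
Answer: $-10184$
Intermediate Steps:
$S{\left(o,t \right)} = \frac{1}{2} + \frac{o}{4}$ ($S{\left(o,t \right)} = - \frac{-2 - o}{4} = \frac{1}{2} + \frac{o}{4}$)
$z = -9295$ ($z = 65 \left(-143\right) = -9295$)
$H{\left(c \right)} = -4 - c$ ($H{\left(c \right)} = \left(\frac{1}{2} + \frac{1}{4} \left(-18\right)\right) - c = \left(\frac{1}{2} - \frac{9}{2}\right) - c = -4 - c$)
$\left(z + l{\left(-515 \right)}\right) + H{\left(370 \right)} = \left(-9295 - 515\right) - 374 = -9810 - 374 = -10184$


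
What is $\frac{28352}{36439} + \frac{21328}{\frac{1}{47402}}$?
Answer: $\frac{36839459391136}{36439} \approx 1.011 \cdot 10^{9}$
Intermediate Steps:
$\frac{28352}{36439} + \frac{21328}{\frac{1}{47402}} = 28352 \cdot \frac{1}{36439} + 21328 \frac{1}{\frac{1}{47402}} = \frac{28352}{36439} + 21328 \cdot 47402 = \frac{28352}{36439} + 1010989856 = \frac{36839459391136}{36439}$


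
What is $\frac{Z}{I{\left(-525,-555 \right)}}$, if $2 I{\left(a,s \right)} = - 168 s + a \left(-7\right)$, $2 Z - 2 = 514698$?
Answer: $\frac{102940}{19383} \approx 5.3108$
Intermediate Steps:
$Z = 257350$ ($Z = 1 + \frac{1}{2} \cdot 514698 = 1 + 257349 = 257350$)
$I{\left(a,s \right)} = - 84 s - \frac{7 a}{2}$ ($I{\left(a,s \right)} = \frac{- 168 s + a \left(-7\right)}{2} = \frac{- 168 s - 7 a}{2} = - 84 s - \frac{7 a}{2}$)
$\frac{Z}{I{\left(-525,-555 \right)}} = \frac{257350}{\left(-84\right) \left(-555\right) - - \frac{3675}{2}} = \frac{257350}{46620 + \frac{3675}{2}} = \frac{257350}{\frac{96915}{2}} = 257350 \cdot \frac{2}{96915} = \frac{102940}{19383}$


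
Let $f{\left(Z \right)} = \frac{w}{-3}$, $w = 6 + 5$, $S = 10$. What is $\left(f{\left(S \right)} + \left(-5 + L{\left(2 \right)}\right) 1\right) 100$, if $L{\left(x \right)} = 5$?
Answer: $- \frac{1100}{3} \approx -366.67$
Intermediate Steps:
$w = 11$
$f{\left(Z \right)} = - \frac{11}{3}$ ($f{\left(Z \right)} = \frac{11}{-3} = 11 \left(- \frac{1}{3}\right) = - \frac{11}{3}$)
$\left(f{\left(S \right)} + \left(-5 + L{\left(2 \right)}\right) 1\right) 100 = \left(- \frac{11}{3} + \left(-5 + 5\right) 1\right) 100 = \left(- \frac{11}{3} + 0 \cdot 1\right) 100 = \left(- \frac{11}{3} + 0\right) 100 = \left(- \frac{11}{3}\right) 100 = - \frac{1100}{3}$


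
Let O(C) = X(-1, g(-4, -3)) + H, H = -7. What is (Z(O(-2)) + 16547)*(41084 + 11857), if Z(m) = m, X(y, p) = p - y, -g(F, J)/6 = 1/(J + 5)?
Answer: 875538258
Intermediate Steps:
g(F, J) = -6/(5 + J) (g(F, J) = -6/(J + 5) = -6/(5 + J))
O(C) = -9 (O(C) = (-6/(5 - 3) - 1*(-1)) - 7 = (-6/2 + 1) - 7 = (-6*½ + 1) - 7 = (-3 + 1) - 7 = -2 - 7 = -9)
(Z(O(-2)) + 16547)*(41084 + 11857) = (-9 + 16547)*(41084 + 11857) = 16538*52941 = 875538258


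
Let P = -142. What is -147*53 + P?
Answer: -7933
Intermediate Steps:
-147*53 + P = -147*53 - 142 = -7791 - 142 = -7933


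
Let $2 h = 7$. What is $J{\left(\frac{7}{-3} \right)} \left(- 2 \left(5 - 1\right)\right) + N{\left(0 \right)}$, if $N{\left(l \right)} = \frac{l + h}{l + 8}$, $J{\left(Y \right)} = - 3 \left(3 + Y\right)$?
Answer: $\frac{263}{16} \approx 16.438$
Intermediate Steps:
$h = \frac{7}{2}$ ($h = \frac{1}{2} \cdot 7 = \frac{7}{2} \approx 3.5$)
$J{\left(Y \right)} = -9 - 3 Y$
$N{\left(l \right)} = \frac{\frac{7}{2} + l}{8 + l}$ ($N{\left(l \right)} = \frac{l + \frac{7}{2}}{l + 8} = \frac{\frac{7}{2} + l}{8 + l}$)
$J{\left(\frac{7}{-3} \right)} \left(- 2 \left(5 - 1\right)\right) + N{\left(0 \right)} = \left(-9 - 3 \frac{7}{-3}\right) \left(- 2 \left(5 - 1\right)\right) + \frac{\frac{7}{2} + 0}{8 + 0} = \left(-9 - 3 \cdot 7 \left(- \frac{1}{3}\right)\right) \left(\left(-2\right) 4\right) + \frac{1}{8} \cdot \frac{7}{2} = \left(-9 - -7\right) \left(-8\right) + \frac{1}{8} \cdot \frac{7}{2} = \left(-9 + 7\right) \left(-8\right) + \frac{7}{16} = \left(-2\right) \left(-8\right) + \frac{7}{16} = 16 + \frac{7}{16} = \frac{263}{16}$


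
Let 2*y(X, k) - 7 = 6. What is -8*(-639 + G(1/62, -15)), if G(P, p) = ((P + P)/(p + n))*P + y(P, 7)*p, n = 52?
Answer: 209501840/35557 ≈ 5892.0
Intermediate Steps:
y(X, k) = 13/2 (y(X, k) = 7/2 + (1/2)*6 = 7/2 + 3 = 13/2)
G(P, p) = 13*p/2 + 2*P**2/(52 + p) (G(P, p) = ((P + P)/(p + 52))*P + 13*p/2 = ((2*P)/(52 + p))*P + 13*p/2 = (2*P/(52 + p))*P + 13*p/2 = 2*P**2/(52 + p) + 13*p/2 = 13*p/2 + 2*P**2/(52 + p))
-8*(-639 + G(1/62, -15)) = -8*(-639 + (4*(1/62)**2 + 13*(-15)**2 + 676*(-15))/(2*(52 - 15))) = -8*(-639 + (1/2)*(4*(1/62)**2 + 13*225 - 10140)/37) = -8*(-639 + (1/2)*(1/37)*(4*(1/3844) + 2925 - 10140)) = -8*(-639 + (1/2)*(1/37)*(1/961 + 2925 - 10140)) = -8*(-639 + (1/2)*(1/37)*(-6933614/961)) = -8*(-639 - 3466807/35557) = -8*(-26187730/35557) = 209501840/35557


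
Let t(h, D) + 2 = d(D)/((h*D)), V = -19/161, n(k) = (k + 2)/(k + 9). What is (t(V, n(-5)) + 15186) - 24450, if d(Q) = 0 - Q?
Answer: -175893/19 ≈ -9257.5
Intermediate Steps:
d(Q) = -Q
n(k) = (2 + k)/(9 + k)
V = -19/161 (V = -19*1/161 = -19/161 ≈ -0.11801)
t(h, D) = -2 - 1/h (t(h, D) = -2 + (-D)/((h*D)) = -2 + (-D)/((D*h)) = -2 + (-D)*(1/(D*h)) = -2 - 1/h)
(t(V, n(-5)) + 15186) - 24450 = ((-2 - 1/(-19/161)) + 15186) - 24450 = ((-2 - 1*(-161/19)) + 15186) - 24450 = ((-2 + 161/19) + 15186) - 24450 = (123/19 + 15186) - 24450 = 288657/19 - 24450 = -175893/19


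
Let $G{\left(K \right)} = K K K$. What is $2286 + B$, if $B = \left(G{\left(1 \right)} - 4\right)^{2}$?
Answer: $2295$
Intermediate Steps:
$G{\left(K \right)} = K^{3}$ ($G{\left(K \right)} = K^{2} K = K^{3}$)
$B = 9$ ($B = \left(1^{3} - 4\right)^{2} = \left(1 - 4\right)^{2} = \left(-3\right)^{2} = 9$)
$2286 + B = 2286 + 9 = 2295$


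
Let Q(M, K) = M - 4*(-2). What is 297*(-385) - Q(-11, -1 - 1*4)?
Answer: -114342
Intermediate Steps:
Q(M, K) = 8 + M (Q(M, K) = M + 8 = 8 + M)
297*(-385) - Q(-11, -1 - 1*4) = 297*(-385) - (8 - 11) = -114345 - 1*(-3) = -114345 + 3 = -114342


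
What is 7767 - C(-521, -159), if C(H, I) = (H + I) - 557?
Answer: 9004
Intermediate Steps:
C(H, I) = -557 + H + I
7767 - C(-521, -159) = 7767 - (-557 - 521 - 159) = 7767 - 1*(-1237) = 7767 + 1237 = 9004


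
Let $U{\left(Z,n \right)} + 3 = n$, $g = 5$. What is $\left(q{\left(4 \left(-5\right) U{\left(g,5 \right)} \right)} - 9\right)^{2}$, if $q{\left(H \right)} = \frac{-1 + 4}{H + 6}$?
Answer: $\frac{95481}{1156} \approx 82.596$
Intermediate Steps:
$U{\left(Z,n \right)} = -3 + n$
$q{\left(H \right)} = \frac{3}{6 + H}$
$\left(q{\left(4 \left(-5\right) U{\left(g,5 \right)} \right)} - 9\right)^{2} = \left(\frac{3}{6 + 4 \left(-5\right) \left(-3 + 5\right)} - 9\right)^{2} = \left(\frac{3}{6 - 40} - 9\right)^{2} = \left(\frac{3}{-34} - 9\right)^{2} = \left(3 \left(- \frac{1}{34}\right) - 9\right)^{2} = \left(- \frac{3}{34} - 9\right)^{2} = \left(- \frac{309}{34}\right)^{2} = \frac{95481}{1156}$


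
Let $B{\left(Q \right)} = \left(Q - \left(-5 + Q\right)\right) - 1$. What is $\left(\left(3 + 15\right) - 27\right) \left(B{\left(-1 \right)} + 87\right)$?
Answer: $-819$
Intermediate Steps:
$B{\left(Q \right)} = 4$ ($B{\left(Q \right)} = 5 - 1 = 4$)
$\left(\left(3 + 15\right) - 27\right) \left(B{\left(-1 \right)} + 87\right) = \left(\left(3 + 15\right) - 27\right) \left(4 + 87\right) = \left(18 - 27\right) 91 = \left(-9\right) 91 = -819$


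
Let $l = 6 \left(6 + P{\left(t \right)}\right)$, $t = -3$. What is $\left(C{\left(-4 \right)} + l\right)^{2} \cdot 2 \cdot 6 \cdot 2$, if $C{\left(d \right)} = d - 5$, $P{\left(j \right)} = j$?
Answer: $1944$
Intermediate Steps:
$C{\left(d \right)} = -5 + d$
$l = 18$ ($l = 6 \left(6 - 3\right) = 6 \cdot 3 = 18$)
$\left(C{\left(-4 \right)} + l\right)^{2} \cdot 2 \cdot 6 \cdot 2 = \left(\left(-5 - 4\right) + 18\right)^{2} \cdot 2 \cdot 6 \cdot 2 = \left(-9 + 18\right)^{2} \cdot 12 \cdot 2 = 9^{2} \cdot 24 = 81 \cdot 24 = 1944$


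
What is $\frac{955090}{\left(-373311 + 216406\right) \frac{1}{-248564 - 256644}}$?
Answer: $\frac{96503821744}{31381} \approx 3.0752 \cdot 10^{6}$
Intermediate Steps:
$\frac{955090}{\left(-373311 + 216406\right) \frac{1}{-248564 - 256644}} = \frac{955090}{\left(-156905\right) \frac{1}{-248564 - 256644}} = \frac{955090}{\left(-156905\right) \frac{1}{-505208}} = \frac{955090}{\left(-156905\right) \left(- \frac{1}{505208}\right)} = \frac{955090}{\frac{156905}{505208}} = 955090 \cdot \frac{505208}{156905} = \frac{96503821744}{31381}$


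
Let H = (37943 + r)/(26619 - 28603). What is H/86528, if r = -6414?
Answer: -31529/171671552 ≈ -0.00018366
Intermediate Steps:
H = -31529/1984 (H = (37943 - 6414)/(26619 - 28603) = 31529/(-1984) = 31529*(-1/1984) = -31529/1984 ≈ -15.892)
H/86528 = -31529/1984/86528 = -31529/1984*1/86528 = -31529/171671552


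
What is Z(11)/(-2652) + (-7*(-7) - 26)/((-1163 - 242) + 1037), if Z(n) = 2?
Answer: -671/10608 ≈ -0.063254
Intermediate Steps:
Z(11)/(-2652) + (-7*(-7) - 26)/((-1163 - 242) + 1037) = 2/(-2652) + (-7*(-7) - 26)/((-1163 - 242) + 1037) = 2*(-1/2652) + (49 - 26)/(-1405 + 1037) = -1/1326 + 23/(-368) = -1/1326 + 23*(-1/368) = -1/1326 - 1/16 = -671/10608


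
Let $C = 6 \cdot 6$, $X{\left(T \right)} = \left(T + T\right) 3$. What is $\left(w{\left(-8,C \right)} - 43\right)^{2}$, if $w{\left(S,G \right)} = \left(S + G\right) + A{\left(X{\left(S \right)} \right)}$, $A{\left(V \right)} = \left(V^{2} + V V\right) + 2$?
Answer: $21114025$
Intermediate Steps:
$X{\left(T \right)} = 6 T$ ($X{\left(T \right)} = 2 T 3 = 6 T$)
$C = 36$
$A{\left(V \right)} = 2 + 2 V^{2}$ ($A{\left(V \right)} = \left(V^{2} + V^{2}\right) + 2 = 2 V^{2} + 2 = 2 + 2 V^{2}$)
$w{\left(S,G \right)} = 2 + G + S + 72 S^{2}$ ($w{\left(S,G \right)} = \left(S + G\right) + \left(2 + 2 \left(6 S\right)^{2}\right) = \left(G + S\right) + \left(2 + 2 \cdot 36 S^{2}\right) = \left(G + S\right) + \left(2 + 72 S^{2}\right) = 2 + G + S + 72 S^{2}$)
$\left(w{\left(-8,C \right)} - 43\right)^{2} = \left(\left(2 + 36 - 8 + 72 \left(-8\right)^{2}\right) - 43\right)^{2} = \left(\left(2 + 36 - 8 + 72 \cdot 64\right) - 43\right)^{2} = \left(\left(2 + 36 - 8 + 4608\right) - 43\right)^{2} = \left(4638 - 43\right)^{2} = 4595^{2} = 21114025$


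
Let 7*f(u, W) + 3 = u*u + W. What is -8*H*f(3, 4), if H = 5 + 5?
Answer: -800/7 ≈ -114.29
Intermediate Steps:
f(u, W) = -3/7 + W/7 + u**2/7 (f(u, W) = -3/7 + (u*u + W)/7 = -3/7 + (u**2 + W)/7 = -3/7 + (W + u**2)/7 = -3/7 + (W/7 + u**2/7) = -3/7 + W/7 + u**2/7)
H = 10
-8*H*f(3, 4) = -80*(-3/7 + (1/7)*4 + (1/7)*3**2) = -80*(-3/7 + 4/7 + (1/7)*9) = -80*(-3/7 + 4/7 + 9/7) = -80*10/7 = -8*100/7 = -800/7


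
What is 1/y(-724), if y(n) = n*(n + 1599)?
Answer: -1/633500 ≈ -1.5785e-6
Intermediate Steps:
y(n) = n*(1599 + n)
1/y(-724) = 1/(-724*(1599 - 724)) = 1/(-724*875) = 1/(-633500) = -1/633500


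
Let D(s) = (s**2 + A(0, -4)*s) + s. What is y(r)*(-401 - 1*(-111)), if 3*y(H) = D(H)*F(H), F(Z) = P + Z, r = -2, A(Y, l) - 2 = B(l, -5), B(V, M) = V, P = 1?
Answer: 580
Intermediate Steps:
A(Y, l) = 2 + l
F(Z) = 1 + Z
D(s) = s**2 - s (D(s) = (s**2 + (2 - 4)*s) + s = (s**2 - 2*s) + s = s**2 - s)
y(H) = H*(1 + H)*(-1 + H)/3 (y(H) = ((H*(-1 + H))*(1 + H))/3 = (H*(1 + H)*(-1 + H))/3 = H*(1 + H)*(-1 + H)/3)
y(r)*(-401 - 1*(-111)) = ((1/3)*(-2)*(-1 + (-2)**2))*(-401 - 1*(-111)) = ((1/3)*(-2)*(-1 + 4))*(-401 + 111) = ((1/3)*(-2)*3)*(-290) = -2*(-290) = 580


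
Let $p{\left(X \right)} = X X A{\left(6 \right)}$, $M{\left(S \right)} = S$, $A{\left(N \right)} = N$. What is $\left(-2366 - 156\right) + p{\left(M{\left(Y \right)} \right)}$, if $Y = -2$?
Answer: $-2498$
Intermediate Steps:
$p{\left(X \right)} = 6 X^{2}$ ($p{\left(X \right)} = X X 6 = X^{2} \cdot 6 = 6 X^{2}$)
$\left(-2366 - 156\right) + p{\left(M{\left(Y \right)} \right)} = \left(-2366 - 156\right) + 6 \left(-2\right)^{2} = -2522 + 6 \cdot 4 = -2522 + 24 = -2498$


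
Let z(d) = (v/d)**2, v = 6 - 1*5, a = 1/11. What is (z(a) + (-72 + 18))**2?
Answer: 4489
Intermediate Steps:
a = 1/11 ≈ 0.090909
v = 1 (v = 6 - 5 = 1)
z(d) = d**(-2) (z(d) = (1/d)**2 = d**(-2))
(z(a) + (-72 + 18))**2 = ((1/11)**(-2) + (-72 + 18))**2 = (121 - 54)**2 = 67**2 = 4489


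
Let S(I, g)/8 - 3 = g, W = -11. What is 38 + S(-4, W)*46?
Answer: -2906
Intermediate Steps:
S(I, g) = 24 + 8*g
38 + S(-4, W)*46 = 38 + (24 + 8*(-11))*46 = 38 + (24 - 88)*46 = 38 - 64*46 = 38 - 2944 = -2906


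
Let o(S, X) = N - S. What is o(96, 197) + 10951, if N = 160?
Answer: 11015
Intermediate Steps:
o(S, X) = 160 - S
o(96, 197) + 10951 = (160 - 1*96) + 10951 = (160 - 96) + 10951 = 64 + 10951 = 11015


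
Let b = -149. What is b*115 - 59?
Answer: -17194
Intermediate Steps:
b*115 - 59 = -149*115 - 59 = -17135 - 59 = -17194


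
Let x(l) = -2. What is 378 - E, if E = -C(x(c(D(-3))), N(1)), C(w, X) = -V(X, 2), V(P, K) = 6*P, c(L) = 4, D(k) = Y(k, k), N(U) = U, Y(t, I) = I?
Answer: 372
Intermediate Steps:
D(k) = k
C(w, X) = -6*X
E = 6 (E = -(-6) = -1*(-6) = 6)
378 - E = 378 - 1*6 = 378 - 6 = 372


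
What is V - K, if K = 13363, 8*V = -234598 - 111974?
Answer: -113369/2 ≈ -56685.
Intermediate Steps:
V = -86643/2 (V = (-234598 - 111974)/8 = (⅛)*(-346572) = -86643/2 ≈ -43322.)
V - K = -86643/2 - 1*13363 = -86643/2 - 13363 = -113369/2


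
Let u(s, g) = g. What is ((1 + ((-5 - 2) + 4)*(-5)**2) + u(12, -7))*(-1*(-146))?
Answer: -11826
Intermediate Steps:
((1 + ((-5 - 2) + 4)*(-5)**2) + u(12, -7))*(-1*(-146)) = ((1 + ((-5 - 2) + 4)*(-5)**2) - 7)*(-1*(-146)) = ((1 + (-7 + 4)*25) - 7)*146 = ((1 - 3*25) - 7)*146 = ((1 - 75) - 7)*146 = (-74 - 7)*146 = -81*146 = -11826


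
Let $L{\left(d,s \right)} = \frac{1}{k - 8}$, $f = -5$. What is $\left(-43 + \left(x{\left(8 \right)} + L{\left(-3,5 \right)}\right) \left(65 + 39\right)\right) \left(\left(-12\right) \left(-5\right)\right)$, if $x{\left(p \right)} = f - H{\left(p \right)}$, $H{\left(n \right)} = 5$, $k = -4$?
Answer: $-65500$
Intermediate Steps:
$L{\left(d,s \right)} = - \frac{1}{12}$ ($L{\left(d,s \right)} = \frac{1}{-4 - 8} = \frac{1}{-12} = - \frac{1}{12}$)
$x{\left(p \right)} = -10$ ($x{\left(p \right)} = -5 - 5 = -10$)
$\left(-43 + \left(x{\left(8 \right)} + L{\left(-3,5 \right)}\right) \left(65 + 39\right)\right) \left(\left(-12\right) \left(-5\right)\right) = \left(-43 + \left(-10 - \frac{1}{12}\right) \left(65 + 39\right)\right) \left(\left(-12\right) \left(-5\right)\right) = \left(-43 - \frac{3146}{3}\right) 60 = \left(- \frac{3275}{3}\right) 60 = -65500$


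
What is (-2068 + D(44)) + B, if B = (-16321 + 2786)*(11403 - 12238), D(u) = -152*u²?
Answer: 11005385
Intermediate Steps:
B = 11301725 (B = -13535*(-835) = 11301725)
(-2068 + D(44)) + B = (-2068 - 152*44²) + 11301725 = (-2068 - 152*1936) + 11301725 = (-2068 - 294272) + 11301725 = -296340 + 11301725 = 11005385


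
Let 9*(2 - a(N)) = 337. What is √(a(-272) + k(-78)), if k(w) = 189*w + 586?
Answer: I*√127723/3 ≈ 119.13*I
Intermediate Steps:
a(N) = -319/9 (a(N) = 2 - ⅑*337 = 2 - 337/9 = -319/9)
k(w) = 586 + 189*w
√(a(-272) + k(-78)) = √(-319/9 + (586 + 189*(-78))) = √(-319/9 + (586 - 14742)) = √(-319/9 - 14156) = √(-127723/9) = I*√127723/3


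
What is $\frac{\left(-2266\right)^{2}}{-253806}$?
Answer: $- \frac{2567378}{126903} \approx -20.231$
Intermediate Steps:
$\frac{\left(-2266\right)^{2}}{-253806} = 5134756 \left(- \frac{1}{253806}\right) = - \frac{2567378}{126903}$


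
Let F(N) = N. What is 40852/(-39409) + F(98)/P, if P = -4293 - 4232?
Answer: -352125382/335961725 ≈ -1.0481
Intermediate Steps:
P = -8525
40852/(-39409) + F(98)/P = 40852/(-39409) + 98/(-8525) = 40852*(-1/39409) + 98*(-1/8525) = -40852/39409 - 98/8525 = -352125382/335961725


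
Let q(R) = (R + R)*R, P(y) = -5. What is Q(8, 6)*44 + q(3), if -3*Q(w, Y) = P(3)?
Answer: 274/3 ≈ 91.333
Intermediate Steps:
Q(w, Y) = 5/3 (Q(w, Y) = -⅓*(-5) = 5/3)
q(R) = 2*R² (q(R) = (2*R)*R = 2*R²)
Q(8, 6)*44 + q(3) = (5/3)*44 + 2*3² = 220/3 + 2*9 = 220/3 + 18 = 274/3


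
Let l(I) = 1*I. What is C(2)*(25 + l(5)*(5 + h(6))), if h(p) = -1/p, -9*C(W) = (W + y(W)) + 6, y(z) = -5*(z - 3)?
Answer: -3835/54 ≈ -71.019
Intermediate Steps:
y(z) = 15 - 5*z (y(z) = -5*(-3 + z) = 15 - 5*z)
C(W) = -7/3 + 4*W/9 (C(W) = -((W + (15 - 5*W)) + 6)/9 = -((15 - 4*W) + 6)/9 = -(21 - 4*W)/9 = -7/3 + 4*W/9)
l(I) = I
C(2)*(25 + l(5)*(5 + h(6))) = (-7/3 + (4/9)*2)*(25 + 5*(5 - 1/6)) = (-7/3 + 8/9)*(25 + 5*(5 - 1*⅙)) = -13*(25 + 5*(5 - ⅙))/9 = -13*(25 + 5*(29/6))/9 = -13*(25 + 145/6)/9 = -13/9*295/6 = -3835/54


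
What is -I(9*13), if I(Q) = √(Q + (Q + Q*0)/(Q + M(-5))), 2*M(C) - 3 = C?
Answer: -117*√29/58 ≈ -10.863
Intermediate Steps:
M(C) = 3/2 + C/2
I(Q) = √(Q + Q/(-1 + Q)) (I(Q) = √(Q + (Q + Q*0)/(Q + (3/2 + (½)*(-5)))) = √(Q + (Q + 0)/(Q + (3/2 - 5/2))) = √(Q + Q/(Q - 1)) = √(Q + Q/(-1 + Q)))
-I(9*13) = -√((9*13)²/(-1 + 9*13)) = -√(117²/(-1 + 117)) = -√(13689/116) = -117*√29/58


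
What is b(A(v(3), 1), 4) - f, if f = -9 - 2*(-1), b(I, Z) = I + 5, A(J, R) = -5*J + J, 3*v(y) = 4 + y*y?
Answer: -16/3 ≈ -5.3333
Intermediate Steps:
v(y) = 4/3 + y²/3 (v(y) = (4 + y*y)/3 = (4 + y²)/3 = 4/3 + y²/3)
A(J, R) = -4*J
b(I, Z) = 5 + I
f = -7 (f = -9 + 2 = -7)
b(A(v(3), 1), 4) - f = (5 - 4*(4/3 + (⅓)*3²)) - 1*(-7) = (5 - 4*(4/3 + (⅓)*9)) + 7 = (5 - 4*(4/3 + 3)) + 7 = (5 - 4*13/3) + 7 = (5 - 52/3) + 7 = -37/3 + 7 = -16/3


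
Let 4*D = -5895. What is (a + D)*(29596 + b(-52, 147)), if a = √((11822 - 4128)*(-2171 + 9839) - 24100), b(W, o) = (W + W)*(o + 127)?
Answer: -1621125 + 2200*√14743373 ≈ 6.8262e+6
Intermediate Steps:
D = -5895/4 (D = (¼)*(-5895) = -5895/4 ≈ -1473.8)
b(W, o) = 2*W*(127 + o) (b(W, o) = (2*W)*(127 + o) = 2*W*(127 + o))
a = 2*√14743373 (a = √(7694*7668 - 24100) = √(58997592 - 24100) = √58973492 = 2*√14743373 ≈ 7679.4)
(a + D)*(29596 + b(-52, 147)) = (2*√14743373 - 5895/4)*(29596 + 2*(-52)*(127 + 147)) = (-5895/4 + 2*√14743373)*(29596 + 2*(-52)*274) = (-5895/4 + 2*√14743373)*(29596 - 28496) = (-5895/4 + 2*√14743373)*1100 = -1621125 + 2200*√14743373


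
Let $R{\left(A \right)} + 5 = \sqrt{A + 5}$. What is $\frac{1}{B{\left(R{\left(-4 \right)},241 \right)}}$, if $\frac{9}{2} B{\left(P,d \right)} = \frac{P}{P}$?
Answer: $\frac{9}{2} \approx 4.5$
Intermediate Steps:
$R{\left(A \right)} = -5 + \sqrt{5 + A}$ ($R{\left(A \right)} = -5 + \sqrt{A + 5} = -5 + \sqrt{5 + A}$)
$B{\left(P,d \right)} = \frac{2}{9}$ ($B{\left(P,d \right)} = \frac{2 \frac{P}{P}}{9} = \frac{2}{9} \cdot 1 = \frac{2}{9}$)
$\frac{1}{B{\left(R{\left(-4 \right)},241 \right)}} = \frac{1}{\frac{2}{9}} = \frac{9}{2}$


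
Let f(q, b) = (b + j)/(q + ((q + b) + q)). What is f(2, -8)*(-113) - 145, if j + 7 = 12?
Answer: -629/2 ≈ -314.50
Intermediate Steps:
j = 5 (j = -7 + 12 = 5)
f(q, b) = (5 + b)/(b + 3*q) (f(q, b) = (b + 5)/(q + ((q + b) + q)) = (5 + b)/(q + ((b + q) + q)) = (5 + b)/(q + (b + 2*q)) = (5 + b)/(b + 3*q))
f(2, -8)*(-113) - 145 = ((5 - 8)/(-8 + 3*2))*(-113) - 145 = (-3/(-8 + 6))*(-113) - 145 = (-3/(-2))*(-113) - 145 = -½*(-3)*(-113) - 145 = (3/2)*(-113) - 145 = -339/2 - 145 = -629/2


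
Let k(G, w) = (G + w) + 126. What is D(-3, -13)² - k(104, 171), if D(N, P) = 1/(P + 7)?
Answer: -14435/36 ≈ -400.97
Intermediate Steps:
D(N, P) = 1/(7 + P)
k(G, w) = 126 + G + w
D(-3, -13)² - k(104, 171) = (1/(7 - 13))² - (126 + 104 + 171) = (1/(-6))² - 1*401 = (-⅙)² - 401 = 1/36 - 401 = -14435/36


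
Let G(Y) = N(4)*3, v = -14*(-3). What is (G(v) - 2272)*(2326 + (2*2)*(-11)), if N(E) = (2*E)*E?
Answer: -4965632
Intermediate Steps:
v = 42
N(E) = 2*E**2
G(Y) = 96 (G(Y) = (2*4**2)*3 = (2*16)*3 = 32*3 = 96)
(G(v) - 2272)*(2326 + (2*2)*(-11)) = (96 - 2272)*(2326 + (2*2)*(-11)) = -2176*(2326 + 4*(-11)) = -2176*(2326 - 44) = -2176*2282 = -4965632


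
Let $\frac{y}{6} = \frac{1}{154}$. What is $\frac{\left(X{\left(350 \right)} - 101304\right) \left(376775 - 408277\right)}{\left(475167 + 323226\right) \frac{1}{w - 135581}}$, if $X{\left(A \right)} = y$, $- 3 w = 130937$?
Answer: $- \frac{4003734051397600}{5588751} \approx -7.1639 \cdot 10^{8}$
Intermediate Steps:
$w = - \frac{130937}{3}$ ($w = \left(- \frac{1}{3}\right) 130937 = - \frac{130937}{3} \approx -43646.0$)
$y = \frac{3}{77}$ ($y = \frac{6}{154} = 6 \cdot \frac{1}{154} = \frac{3}{77} \approx 0.038961$)
$X{\left(A \right)} = \frac{3}{77}$
$\frac{\left(X{\left(350 \right)} - 101304\right) \left(376775 - 408277\right)}{\left(475167 + 323226\right) \frac{1}{w - 135581}} = \frac{\left(\frac{3}{77} - 101304\right) \left(376775 - 408277\right)}{\left(475167 + 323226\right) \frac{1}{- \frac{130937}{3} - 135581}} = \frac{\left(- \frac{7800405}{77}\right) \left(-31502\right)}{798393 \frac{1}{- \frac{537680}{3}}} = \frac{245728358310}{77 \cdot 798393 \left(- \frac{3}{537680}\right)} = \frac{245728358310}{77 \left(- \frac{2395179}{537680}\right)} = \frac{245728358310}{77} \left(- \frac{537680}{2395179}\right) = - \frac{4003734051397600}{5588751}$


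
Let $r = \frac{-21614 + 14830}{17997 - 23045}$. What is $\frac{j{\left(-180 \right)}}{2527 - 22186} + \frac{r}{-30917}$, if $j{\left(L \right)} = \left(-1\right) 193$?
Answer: $\frac{3748494179}{383520098193} \approx 0.0097739$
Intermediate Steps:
$j{\left(L \right)} = -193$
$r = \frac{848}{631}$ ($r = - \frac{6784}{-5048} = \left(-6784\right) \left(- \frac{1}{5048}\right) = \frac{848}{631} \approx 1.3439$)
$\frac{j{\left(-180 \right)}}{2527 - 22186} + \frac{r}{-30917} = - \frac{193}{2527 - 22186} + \frac{848}{631 \left(-30917\right)} = - \frac{193}{-19659} + \frac{848}{631} \left(- \frac{1}{30917}\right) = \left(-193\right) \left(- \frac{1}{19659}\right) - \frac{848}{19508627} = \frac{193}{19659} - \frac{848}{19508627} = \frac{3748494179}{383520098193}$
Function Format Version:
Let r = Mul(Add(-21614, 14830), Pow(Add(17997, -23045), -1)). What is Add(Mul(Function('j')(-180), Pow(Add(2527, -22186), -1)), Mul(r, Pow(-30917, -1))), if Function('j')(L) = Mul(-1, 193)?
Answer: Rational(3748494179, 383520098193) ≈ 0.0097739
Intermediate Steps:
Function('j')(L) = -193
r = Rational(848, 631) (r = Mul(-6784, Pow(-5048, -1)) = Mul(-6784, Rational(-1, 5048)) = Rational(848, 631) ≈ 1.3439)
Add(Mul(Function('j')(-180), Pow(Add(2527, -22186), -1)), Mul(r, Pow(-30917, -1))) = Add(Mul(-193, Pow(Add(2527, -22186), -1)), Mul(Rational(848, 631), Pow(-30917, -1))) = Add(Mul(-193, Pow(-19659, -1)), Mul(Rational(848, 631), Rational(-1, 30917))) = Add(Mul(-193, Rational(-1, 19659)), Rational(-848, 19508627)) = Add(Rational(193, 19659), Rational(-848, 19508627)) = Rational(3748494179, 383520098193)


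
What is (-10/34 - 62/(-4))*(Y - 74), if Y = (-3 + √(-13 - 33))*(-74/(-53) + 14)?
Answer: -1646645/901 + 12408*I*√46/53 ≈ -1827.6 + 1587.8*I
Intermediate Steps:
Y = -2448/53 + 816*I*√46/53 (Y = (-3 + √(-46))*(-74*(-1/53) + 14) = (-3 + I*√46)*(74/53 + 14) = (-3 + I*√46)*(816/53) = -2448/53 + 816*I*√46/53 ≈ -46.189 + 104.42*I)
(-10/34 - 62/(-4))*(Y - 74) = (-10/34 - 62/(-4))*((-2448/53 + 816*I*√46/53) - 74) = (-10*1/34 - 62*(-¼))*(-6370/53 + 816*I*√46/53) = (-5/17 + 31/2)*(-6370/53 + 816*I*√46/53) = 517*(-6370/53 + 816*I*√46/53)/34 = -1646645/901 + 12408*I*√46/53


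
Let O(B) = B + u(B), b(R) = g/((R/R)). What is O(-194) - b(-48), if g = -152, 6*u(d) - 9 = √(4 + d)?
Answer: -81/2 + I*√190/6 ≈ -40.5 + 2.2973*I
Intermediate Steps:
u(d) = 3/2 + √(4 + d)/6
b(R) = -152 (b(R) = -152/(R/R) = -152/1 = -152*1 = -152)
O(B) = 3/2 + B + √(4 + B)/6 (O(B) = B + (3/2 + √(4 + B)/6) = 3/2 + B + √(4 + B)/6)
O(-194) - b(-48) = (3/2 - 194 + √(4 - 194)/6) - 1*(-152) = (3/2 - 194 + √(-190)/6) + 152 = (3/2 - 194 + (I*√190)/6) + 152 = (3/2 - 194 + I*√190/6) + 152 = (-385/2 + I*√190/6) + 152 = -81/2 + I*√190/6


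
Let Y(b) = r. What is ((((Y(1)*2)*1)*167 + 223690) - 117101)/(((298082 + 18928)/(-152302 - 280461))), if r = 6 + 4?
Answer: -15857734609/105670 ≈ -1.5007e+5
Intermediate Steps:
r = 10
Y(b) = 10
((((Y(1)*2)*1)*167 + 223690) - 117101)/(((298082 + 18928)/(-152302 - 280461))) = ((((10*2)*1)*167 + 223690) - 117101)/(((298082 + 18928)/(-152302 - 280461))) = (((20*1)*167 + 223690) - 117101)/((317010/(-432763))) = ((20*167 + 223690) - 117101)/((317010*(-1/432763))) = ((3340 + 223690) - 117101)/(-317010/432763) = (227030 - 117101)*(-432763/317010) = 109929*(-432763/317010) = -15857734609/105670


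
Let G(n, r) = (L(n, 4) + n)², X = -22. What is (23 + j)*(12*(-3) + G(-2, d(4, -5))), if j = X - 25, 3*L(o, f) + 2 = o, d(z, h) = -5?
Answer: 1792/3 ≈ 597.33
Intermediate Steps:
L(o, f) = -⅔ + o/3
G(n, r) = (-⅔ + 4*n/3)² (G(n, r) = ((-⅔ + n/3) + n)² = (-⅔ + 4*n/3)²)
j = -47 (j = -22 - 25 = -47)
(23 + j)*(12*(-3) + G(-2, d(4, -5))) = (23 - 47)*(12*(-3) + 4*(-1 + 2*(-2))²/9) = -24*(-36 + 4*(-1 - 4)²/9) = -24*(-36 + (4/9)*(-5)²) = -24*(-36 + (4/9)*25) = -24*(-36 + 100/9) = -24*(-224/9) = 1792/3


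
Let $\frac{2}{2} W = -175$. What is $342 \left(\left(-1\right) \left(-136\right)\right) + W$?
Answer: $46337$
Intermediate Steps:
$W = -175$
$342 \left(\left(-1\right) \left(-136\right)\right) + W = 342 \left(\left(-1\right) \left(-136\right)\right) - 175 = 342 \cdot 136 - 175 = 46512 - 175 = 46337$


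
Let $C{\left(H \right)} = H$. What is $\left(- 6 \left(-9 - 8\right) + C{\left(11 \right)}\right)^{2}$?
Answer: $12769$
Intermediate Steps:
$\left(- 6 \left(-9 - 8\right) + C{\left(11 \right)}\right)^{2} = \left(- 6 \left(-9 - 8\right) + 11\right)^{2} = \left(\left(-6\right) \left(-17\right) + 11\right)^{2} = \left(102 + 11\right)^{2} = 113^{2} = 12769$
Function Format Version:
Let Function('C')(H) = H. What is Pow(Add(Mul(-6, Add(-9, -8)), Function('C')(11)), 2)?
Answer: 12769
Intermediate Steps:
Pow(Add(Mul(-6, Add(-9, -8)), Function('C')(11)), 2) = Pow(Add(Mul(-6, Add(-9, -8)), 11), 2) = Pow(Add(Mul(-6, -17), 11), 2) = Pow(Add(102, 11), 2) = Pow(113, 2) = 12769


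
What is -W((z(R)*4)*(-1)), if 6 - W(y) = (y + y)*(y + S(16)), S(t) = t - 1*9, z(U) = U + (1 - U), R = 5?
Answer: -30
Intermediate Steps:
z(U) = 1
S(t) = -9 + t (S(t) = t - 9 = -9 + t)
W(y) = 6 - 2*y*(7 + y) (W(y) = 6 - (y + y)*(y + (-9 + 16)) = 6 - 2*y*(y + 7) = 6 - 2*y*(7 + y))
-W((z(R)*4)*(-1)) = -(6 - 14*1*4*(-1) - 2*((1*4)*(-1))²) = -(6 - 56*(-1) - 2*(4*(-1))²) = -(6 - 14*(-4) - 2*(-4)²) = -(6 + 56 - 2*16) = -(6 + 56 - 32) = -1*30 = -30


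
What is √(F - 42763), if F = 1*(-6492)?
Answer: I*√49255 ≈ 221.93*I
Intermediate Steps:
F = -6492
√(F - 42763) = √(-6492 - 42763) = √(-49255) = I*√49255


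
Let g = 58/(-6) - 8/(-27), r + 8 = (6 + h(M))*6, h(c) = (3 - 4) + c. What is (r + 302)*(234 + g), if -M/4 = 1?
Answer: 606500/9 ≈ 67389.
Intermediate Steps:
M = -4 (M = -4*1 = -4)
h(c) = -1 + c
r = -2 (r = -8 + (6 + (-1 - 4))*6 = -8 + (6 - 5)*6 = -8 + 1*6 = -8 + 6 = -2)
g = -253/27 (g = 58*(-⅙) - 8*(-1/27) = -29/3 + 8/27 = -253/27 ≈ -9.3704)
(r + 302)*(234 + g) = (-2 + 302)*(234 - 253/27) = 300*(6065/27) = 606500/9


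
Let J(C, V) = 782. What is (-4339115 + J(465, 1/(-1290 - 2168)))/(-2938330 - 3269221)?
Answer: 4338333/6207551 ≈ 0.69888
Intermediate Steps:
(-4339115 + J(465, 1/(-1290 - 2168)))/(-2938330 - 3269221) = (-4339115 + 782)/(-2938330 - 3269221) = -4338333/(-6207551) = -4338333*(-1/6207551) = 4338333/6207551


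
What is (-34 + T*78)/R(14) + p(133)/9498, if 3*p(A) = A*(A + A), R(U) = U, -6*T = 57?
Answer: -10793779/199458 ≈ -54.116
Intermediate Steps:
T = -19/2 (T = -1/6*57 = -19/2 ≈ -9.5000)
p(A) = 2*A**2/3 (p(A) = (A*(A + A))/3 = (A*(2*A))/3 = (2*A**2)/3 = 2*A**2/3)
(-34 + T*78)/R(14) + p(133)/9498 = (-34 - 19/2*78)/14 + ((2/3)*133**2)/9498 = (-34 - 741)*(1/14) + ((2/3)*17689)*(1/9498) = -775*1/14 + (35378/3)*(1/9498) = -775/14 + 17689/14247 = -10793779/199458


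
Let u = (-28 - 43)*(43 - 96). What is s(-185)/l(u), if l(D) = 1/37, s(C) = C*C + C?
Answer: 1259480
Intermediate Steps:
s(C) = C + C² (s(C) = C² + C = C + C²)
u = 3763 (u = -71*(-53) = 3763)
l(D) = 1/37
s(-185)/l(u) = (-185*(1 - 185))/(1/37) = -185*(-184)*37 = 34040*37 = 1259480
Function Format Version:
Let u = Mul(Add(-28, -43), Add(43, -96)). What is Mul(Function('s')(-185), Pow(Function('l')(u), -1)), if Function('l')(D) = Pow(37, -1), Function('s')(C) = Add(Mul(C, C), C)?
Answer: 1259480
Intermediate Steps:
Function('s')(C) = Add(C, Pow(C, 2)) (Function('s')(C) = Add(Pow(C, 2), C) = Add(C, Pow(C, 2)))
u = 3763 (u = Mul(-71, -53) = 3763)
Function('l')(D) = Rational(1, 37)
Mul(Function('s')(-185), Pow(Function('l')(u), -1)) = Mul(Mul(-185, Add(1, -185)), Pow(Rational(1, 37), -1)) = Mul(Mul(-185, -184), 37) = Mul(34040, 37) = 1259480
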